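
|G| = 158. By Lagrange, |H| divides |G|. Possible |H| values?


Lagrange's theorem: |H| divides |G|
|G| = 158
Divisors of 158: 1, 2, 79, 158

Possible subgroup orders: {1, 2, 79, 158}


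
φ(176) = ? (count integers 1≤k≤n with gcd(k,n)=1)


Factor n: 176 = 2^4 × 11
φ(n) = n · ∏(1 - 1/p) over distinct primes p | n
φ(176) = 176 · (1 - 1/2) · (1 - 1/11) = 80

φ(176) = 80


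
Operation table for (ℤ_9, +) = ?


Elements: {0, 1, 2, 3, 4, 5, 6, 7, 8}
Operation: addition mod 9
Entry (a, b) = (a + b) mod 9

Cayley table:
  | 0 | 1 | 2 | 3 | 4 | 5 | 6 | 7 | 8
0 | 0 | 1 | 2 | 3 | 4 | 5 | 6 | 7 | 8
1 | 1 | 2 | 3 | 4 | 5 | 6 | 7 | 8 | 0
2 | 2 | 3 | 4 | 5 | 6 | 7 | 8 | 0 | 1
3 | 3 | 4 | 5 | 6 | 7 | 8 | 0 | 1 | 2
4 | 4 | 5 | 6 | 7 | 8 | 0 | 1 | 2 | 3
5 | 5 | 6 | 7 | 8 | 0 | 1 | 2 | 3 | 4
6 | 6 | 7 | 8 | 0 | 1 | 2 | 3 | 4 | 5
7 | 7 | 8 | 0 | 1 | 2 | 3 | 4 | 5 | 6
8 | 8 | 0 | 1 | 2 | 3 | 4 | 5 | 6 | 7


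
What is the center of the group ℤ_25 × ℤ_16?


Z(G) = {g ∈ G | gx = xg for all x ∈ G}
Direct product of abelian groups is abelian, so Z(G) = G

Z(ℤ_25 × ℤ_16) = ℤ_25 × ℤ_16


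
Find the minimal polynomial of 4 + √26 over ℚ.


Let α = 4 + √26. Then α - 4 = √26, so (α - 4)² = 26, giving α² - 8α - 10 = 0. Degree 2 and α ∉ ℚ, so this is the minimal polynomial.

Minimal polynomial: x² - 8x - 10


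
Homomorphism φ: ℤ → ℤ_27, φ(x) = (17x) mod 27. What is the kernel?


Kernel = preimage of identity
ker(φ) = {x ∈ ℤ : 17x ≡ 0 (mod 27)}. gcd(17,27) = 1, so 17x ≡ 0 (mod 27) ⟺ x ≡ 0 (mod 27/1 = 27). Hence ker(φ) = 27ℤ

ker(φ) = 27ℤ


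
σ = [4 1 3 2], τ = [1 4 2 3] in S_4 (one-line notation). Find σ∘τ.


σ∘τ: apply τ first, then σ
1 →τ 1 →σ 4
2 →τ 4 →σ 2
3 →τ 2 →σ 1
4 →τ 3 →σ 3

σ∘τ = [4 2 1 3]


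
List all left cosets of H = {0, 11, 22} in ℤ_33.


H = {0, 11, 22}, |H| = 3
Number of cosets = |G|/|H| = 33/3 = 11
0 + H = {0, 11, 22}
1 + H = {1, 12, 23}
2 + H = {2, 13, 24}
3 + H = {3, 14, 25}
4 + H = {4, 15, 26}
5 + H = {5, 16, 27}
6 + H = {6, 17, 28}
7 + H = {7, 18, 29}
8 + H = {8, 19, 30}
9 + H = {9, 20, 31}
10 + H = {10, 21, 32}

Cosets: 0+H={0,11,22}; 1+H={1,12,23}; 2+H={2,13,24}; 3+H={3,14,25}; 4+H={4,15,26}; 5+H={5,16,27}; 6+H={6,17,28}; 7+H={7,18,29}; 8+H={8,19,30}; 9+H={9,20,31}; 10+H={10,21,32}


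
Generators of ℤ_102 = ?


g generates ℤ_n iff gcd(g,n) = 1
Prime factors of 102: 2, 3, 17
Generators are g ∈ {1,...,101} not divisible by any of these primes.
Generators: {1, 5, 7, 11, 13, 19, 23, 25, 29, 31, 35, 37, 41, 43, 47, 49, 53, 55, 59, 61, 65, 67, 71, 73, 77, 79, 83, 89, 91, 95, 97, 101}
Number of generators = φ(102) = 32

Generators of ℤ_102 = {1, 5, 7, 11, 13, 19, 23, 25, 29, 31, 35, 37, 41, 43, 47, 49, 53, 55, 59, 61, 65, 67, 71, 73, 77, 79, 83, 89, 91, 95, 97, 101}


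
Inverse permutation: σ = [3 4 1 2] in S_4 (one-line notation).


To find σ⁻¹, swap domain and range:
σ(1) = 3 → σ⁻¹(3) = 1
σ(2) = 4 → σ⁻¹(4) = 2
σ(3) = 1 → σ⁻¹(1) = 3
σ(4) = 2 → σ⁻¹(2) = 4

σ⁻¹ = [3 4 1 2]


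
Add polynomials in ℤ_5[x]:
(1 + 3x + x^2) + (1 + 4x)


Add coefficients mod 5:
x^0: 1 + 1 = 2 (mod 5)
x^1: 3 + 4 = 2 (mod 5)
x^2: 1 + 0 = 1 (mod 5)
Result: 2 + 2x + x^2

f + g = 2 + 2x + x^2


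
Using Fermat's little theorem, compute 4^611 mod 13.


Fermat's little theorem: if p is prime and gcd(a,p)=1, then a^(p-1) ≡ 1 (mod p)
p = 13 is prime, gcd(4,13) = 1
Reduce exponent: 611 mod 12 = 11
So 4^611 ≡ 4^11 (mod 13)
4^11 mod 13 = 10

4^611 ≡ 10 (mod 13)


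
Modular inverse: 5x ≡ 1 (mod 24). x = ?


Use the extended Euclidean algorithm to write 1 = 5·s + 24·t; then s mod 24 is the inverse.
Euclidean algorithm:
  5 = 0·24 + 5
  24 = 4·5 + 4
  5 = 1·4 + 1
  4 = 4·1 + 0
gcd(5,24) = 1
Back-substitution gives: 5·(5) + 24·(-1) = 1
So 5⁻¹ ≡ 5 ≡ 5 (mod 24)
Check: 5 × 5 = 25 ≡ 1 (mod 24) ✓

5⁻¹ ≡ 5 (mod 24)


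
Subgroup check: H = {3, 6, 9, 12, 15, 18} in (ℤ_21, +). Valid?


Subgroup test for H = {3, 6, 9, 12, 15, 18} in (ℤ_21, +):
(1) 0 ∈ H? No
(2) Closure: for all a,b ∈ H, (a+b) mod 21 ∈ H? No  [counterexample: 3 + 18 = 0 ∉ H]
(3) Inverses: for all a ∈ H, -a mod 21 ∈ H? Yes

No, H is not a subgroup of ℤ_21


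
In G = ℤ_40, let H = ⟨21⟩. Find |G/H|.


|⟨21⟩| = n / gcd(21, 40) = 40 / 1 = 40
H is normal (ℤ_40 is abelian).
|G/H| = |G| / |H| = 40 / 40 = 1

|G/H| = 1


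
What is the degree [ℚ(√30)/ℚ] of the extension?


√30 has minimal polynomial x² - 30 (irreducible over ℚ since 30 is squarefree)

[ℚ(√30)/ℚ] = 2


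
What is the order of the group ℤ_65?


ℤ_n has n elements.

|ℤ_65| = 65


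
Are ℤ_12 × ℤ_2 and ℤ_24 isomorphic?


Comparing ℤ_12 × ℤ_2 and ℤ_24:
gcd(12,2) = 2 ≠ 1. Max element order in ℤ_12×ℤ_2 is lcm(12,2) = 12 < 24, so it has no element of order 24

No, ℤ_12 × ℤ_2 ≇ ℤ_24


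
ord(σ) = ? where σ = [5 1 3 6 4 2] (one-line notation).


Cycle decomposition: (1 5 4 6 2)
Cycle lengths: 5
Order = lcm(5) = 5

ord(σ) = 5


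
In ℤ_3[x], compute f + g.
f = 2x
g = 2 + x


Add coefficients mod 3:
x^0: 0 + 2 = 2 (mod 3)
x^1: 2 + 1 = 0 (mod 3)
Result: 2

f + g = 2


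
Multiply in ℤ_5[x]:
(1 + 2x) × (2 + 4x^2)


Expand and collect like terms; reduce coefficients mod 5:
x^0: 1·2 = 2 ≡ 2 (mod 5)
x^1: 1·0 + 2·2 = 4 ≡ 4 (mod 5)
x^2: 1·4 + 2·0 = 4 ≡ 4 (mod 5)
x^3: 2·4 = 8 ≡ 3 (mod 5)
Result: 2 + 4x + 4x^2 + 3x^3

f · g = 2 + 4x + 4x^2 + 3x^3


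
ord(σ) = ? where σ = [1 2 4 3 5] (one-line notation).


Cycle decomposition: (3 4)
Cycle lengths: 2
Order = lcm(2) = 2

ord(σ) = 2


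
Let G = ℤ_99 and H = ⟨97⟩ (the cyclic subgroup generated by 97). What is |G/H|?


|⟨97⟩| = n / gcd(97, 99) = 99 / 1 = 99
H is normal (ℤ_99 is abelian).
|G/H| = |G| / |H| = 99 / 99 = 1

|G/H| = 1


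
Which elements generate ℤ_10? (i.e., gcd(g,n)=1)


g generates ℤ_n iff gcd(g,n) = 1
Checking each g ∈ {1,...,9}:
gcd(1,10) = 1
gcd(2,10) = 2
gcd(3,10) = 1
gcd(4,10) = 2
gcd(5,10) = 5
gcd(6,10) = 2
gcd(7,10) = 1
gcd(8,10) = 2
gcd(9,10) = 1
Generators: {1, 3, 7, 9}
Number of generators = φ(10) = 4

Generators of ℤ_10 = {1, 3, 7, 9}


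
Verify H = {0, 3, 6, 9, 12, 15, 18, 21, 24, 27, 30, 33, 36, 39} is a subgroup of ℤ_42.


Subgroup test for H = {0, 3, 6, 9, 12, 15, 18, 21, 24, 27, 30, 33, 36, 39} in (ℤ_42, +):
(1) 0 ∈ H? Yes
(2) Closure: for all a,b ∈ H, (a+b) mod 42 ∈ H? Yes
(3) Inverses: for all a ∈ H, -a mod 42 ∈ H? Yes

Yes, H is a subgroup of ℤ_42


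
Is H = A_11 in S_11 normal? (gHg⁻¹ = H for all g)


H = A_11 in S_11
A_11 has index 2 in S_11, and every subgroup of index 2 is normal

Yes, normal subgroup


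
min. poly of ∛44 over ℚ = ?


∛44 satisfies x³ - 44 = 0, irreducible over ℚ (no rational root; 44 is not a perfect cube)

Minimal polynomial: x³ - 44


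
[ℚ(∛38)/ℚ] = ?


∛38 has minimal polynomial x³ - 38 (irreducible over ℚ since 38 is not a perfect cube)

[ℚ(∛38)/ℚ] = 3


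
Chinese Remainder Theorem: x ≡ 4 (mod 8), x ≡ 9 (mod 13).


m₁ = 8, m₂ = 13, gcd = 1, so CRT applies. M = m₁·m₂ = 104
Let M₁ = M/m₁ = 13, M₂ = M/m₂ = 8
Find y₁ ≡ M₁⁻¹ (mod m₁): 13⁻¹ ≡ 5 (mod 8)
Find y₂ ≡ M₂⁻¹ (mod m₂): 8⁻¹ ≡ 5 (mod 13)
x = a₁·M₁·y₁ + a₂·M₂·y₂ = 4·13·5 + 9·8·5 = 620
Reduce mod 104: x ≡ 100
Check: 100 mod 8 = 4 ✓, 100 mod 13 = 9 ✓

x ≡ 100 (mod 104)


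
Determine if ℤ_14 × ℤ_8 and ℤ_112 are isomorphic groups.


Comparing ℤ_14 × ℤ_8 and ℤ_112:
gcd(14,8) = 2 ≠ 1. Max element order in ℤ_14×ℤ_8 is lcm(14,8) = 56 < 112, so it has no element of order 112

No, ℤ_14 × ℤ_8 ≇ ℤ_112


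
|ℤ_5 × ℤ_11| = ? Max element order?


|ℤ_5 × ℤ_11| = 5 × 11 = 55
Max element order = lcm(5,11) = 55
Cyclic? Yes (gcd=1)

|ℤ_5×ℤ_11| = 55, max element order = 55


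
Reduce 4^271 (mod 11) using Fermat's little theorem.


Fermat's little theorem: if p is prime and gcd(a,p)=1, then a^(p-1) ≡ 1 (mod p)
p = 11 is prime, gcd(4,11) = 1
Reduce exponent: 271 mod 10 = 1
So 4^271 ≡ 4^1 (mod 11)
4^1 mod 11 = 4

4^271 ≡ 4 (mod 11)


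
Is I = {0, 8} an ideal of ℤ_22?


Check ideal conditions for I = {0, 8} in ℤ_22:
(1) I is an additive subgroup? No
(2) For r ∈ ℤ_22 and a ∈ I: r·a ∈ I? No  [counterexample: r=2, a=8, r·a mod 22 = 16 ∉ I]

No, I is not an ideal of ℤ_22


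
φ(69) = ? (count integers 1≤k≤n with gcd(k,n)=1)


Factor n: 69 = 3 × 23
φ(n) = n · ∏(1 - 1/p) over distinct primes p | n
φ(69) = 69 · (1 - 1/3) · (1 - 1/23) = 44

φ(69) = 44


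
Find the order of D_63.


|D_n| = 2n (n rotations and n reflections)
|D_63| = 2×63 = 126

|D_63| = 126


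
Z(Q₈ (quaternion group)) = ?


Z(G) = {g ∈ G | gx = xg for all x ∈ G}
In Q₈ = {±1, ±i, ±j, ±k}, only ±1 commute with every element

Z(Q₈ (quaternion group)) = {1, -1}


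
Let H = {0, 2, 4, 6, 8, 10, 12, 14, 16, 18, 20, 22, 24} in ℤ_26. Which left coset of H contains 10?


10 + H = {10 + h (mod 26) : h ∈ H}
10+0=10, 10+2=12, 10+4=14, 10+6=16, 10+8=18, 10+10=20, 10+12=22, 10+14=24, 10+16=0, 10+18=2, 10+20=4, 10+22=6, 10+24=8
10 + H = {0, 2, 4, 6, 8, 10, 12, 14, 16, 18, 20, 22, 24} = 0 + H

10 + H = {0, 2, 4, 6, 8, 10, 12, 14, 16, 18, 20, 22, 24}


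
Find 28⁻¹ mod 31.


Use the extended Euclidean algorithm to write 1 = 28·s + 31·t; then s mod 31 is the inverse.
Euclidean algorithm:
  28 = 0·31 + 28
  31 = 1·28 + 3
  28 = 9·3 + 1
  3 = 3·1 + 0
gcd(28,31) = 1
Back-substitution gives: 28·(10) + 31·(-9) = 1
So 28⁻¹ ≡ 10 ≡ 10 (mod 31)
Check: 28 × 10 = 280 ≡ 1 (mod 31) ✓

28⁻¹ ≡ 10 (mod 31)


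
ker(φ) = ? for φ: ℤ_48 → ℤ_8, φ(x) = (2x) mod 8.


Kernel = preimage of identity
ker(φ) = {x ∈ ℤ_48 : 2x ≡ 0 (mod 8)}. Since 8 | 48, φ is well-defined. The kernel is the cyclic subgroup ⟨4⟩ of ℤ_48 (order 12), i.e. {0, 4, 8, 12, 16, 20, 24, 28, 32, 36, 40, 44}

ker(φ) = {0, 4, 8, 12, 16, 20, 24, 28, 32, 36, 40, 44}


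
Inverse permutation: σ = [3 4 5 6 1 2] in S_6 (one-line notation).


To find σ⁻¹, swap domain and range:
σ(1) = 3 → σ⁻¹(3) = 1
σ(2) = 4 → σ⁻¹(4) = 2
σ(3) = 5 → σ⁻¹(5) = 3
σ(4) = 6 → σ⁻¹(6) = 4
σ(5) = 1 → σ⁻¹(1) = 5
σ(6) = 2 → σ⁻¹(2) = 6

σ⁻¹ = [5 6 1 2 3 4]


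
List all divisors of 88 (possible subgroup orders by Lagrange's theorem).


Lagrange's theorem: |H| divides |G|
|G| = 88
Divisors of 88: 1, 2, 4, 8, 11, 22, 44, 88

Possible subgroup orders: {1, 2, 4, 8, 11, 22, 44, 88}


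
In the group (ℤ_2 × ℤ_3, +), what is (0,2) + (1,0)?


Operation: componentwise addition mod (2, 3)
(0,2) + (1,0) = ((a₁+b₁) mod 2, (a₂+b₂) mod 3) with a = (0,2), b = (1,0)

(0,2) + (1,0) = (1,2)


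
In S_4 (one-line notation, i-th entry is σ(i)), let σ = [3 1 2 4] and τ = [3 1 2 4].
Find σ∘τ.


σ∘τ: apply τ first, then σ
1 →τ 3 →σ 2
2 →τ 1 →σ 3
3 →τ 2 →σ 1
4 →τ 4 →σ 4

σ∘τ = [2 3 1 4]


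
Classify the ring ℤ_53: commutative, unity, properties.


ℤ_53 is a commutative ring with unity 1; 53 is prime, so ℤ_53 is a field (hence an integral domain)
Commutative: Yes
Integral domain: Yes
Has unity: Yes

ℤ_53: Commutative=Yes, Unity=Yes


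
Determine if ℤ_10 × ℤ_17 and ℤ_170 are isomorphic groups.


Comparing ℤ_10 × ℤ_17 and ℤ_170:
gcd(10,17) = 1, so ℤ_10 × ℤ_17 ≅ ℤ_170 (CRT)

Yes, ℤ_10 × ℤ_17 ≅ ℤ_170


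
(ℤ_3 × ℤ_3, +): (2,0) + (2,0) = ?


Operation: componentwise addition mod (3, 3)
(2,0) + (2,0) = ((a₁+b₁) mod 3, (a₂+b₂) mod 3) with a = (2,0), b = (2,0)

(2,0) + (2,0) = (1,0)


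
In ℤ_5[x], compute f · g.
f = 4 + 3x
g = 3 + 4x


Expand and collect like terms; reduce coefficients mod 5:
x^0: 4·3 = 12 ≡ 2 (mod 5)
x^1: 4·4 + 3·3 = 25 ≡ 0 (mod 5)
x^2: 3·4 = 12 ≡ 2 (mod 5)
Result: 2 + 2x^2

f · g = 2 + 2x^2


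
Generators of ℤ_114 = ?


g generates ℤ_n iff gcd(g,n) = 1
Prime factors of 114: 2, 3, 19
Generators are g ∈ {1,...,113} not divisible by any of these primes.
Generators: {1, 5, 7, 11, 13, 17, 23, 25, 29, 31, 35, 37, 41, 43, 47, 49, 53, 55, 59, 61, 65, 67, 71, 73, 77, 79, 83, 85, 89, 91, 97, 101, 103, 107, 109, 113}
Number of generators = φ(114) = 36

Generators of ℤ_114 = {1, 5, 7, 11, 13, 17, 23, 25, 29, 31, 35, 37, 41, 43, 47, 49, 53, 55, 59, 61, 65, 67, 71, 73, 77, 79, 83, 85, 89, 91, 97, 101, 103, 107, 109, 113}


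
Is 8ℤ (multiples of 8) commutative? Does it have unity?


8ℤ is a commutative ring under +,× but has no multiplicative identity (1 ∉ 8ℤ); it has no zero divisors, but without unity it is not an integral domain
Commutative: Yes
Integral domain: No
Has unity: No

8ℤ (multiples of 8): Commutative=Yes, Unity=No


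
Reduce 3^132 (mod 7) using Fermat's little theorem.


Fermat's little theorem: if p is prime and gcd(a,p)=1, then a^(p-1) ≡ 1 (mod p)
p = 7 is prime, gcd(3,7) = 1
Reduce exponent: 132 mod 6 = 0
So 3^132 ≡ 3^0 (mod 7)
3^0 = 1

3^132 ≡ 1 (mod 7)


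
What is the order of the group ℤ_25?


ℤ_n has n elements.

|ℤ_25| = 25


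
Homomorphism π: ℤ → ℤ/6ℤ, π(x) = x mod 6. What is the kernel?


Kernel = preimage of identity
ker(π) = multiples of 6 = 6ℤ

ker(π) = 6ℤ


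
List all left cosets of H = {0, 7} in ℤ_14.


H = {0, 7}, |H| = 2
Number of cosets = |G|/|H| = 14/2 = 7
0 + H = {0, 7}
1 + H = {1, 8}
2 + H = {2, 9}
3 + H = {3, 10}
4 + H = {4, 11}
5 + H = {5, 12}
6 + H = {6, 13}

Cosets: 0+H={0,7}; 1+H={1,8}; 2+H={2,9}; 3+H={3,10}; 4+H={4,11}; 5+H={5,12}; 6+H={6,13}


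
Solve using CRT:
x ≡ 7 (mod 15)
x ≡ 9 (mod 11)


m₁ = 15, m₂ = 11, gcd = 1, so CRT applies. M = m₁·m₂ = 165
Let M₁ = M/m₁ = 11, M₂ = M/m₂ = 15
Find y₁ ≡ M₁⁻¹ (mod m₁): 11⁻¹ ≡ 11 (mod 15)
Find y₂ ≡ M₂⁻¹ (mod m₂): 15⁻¹ ≡ 3 (mod 11)
x = a₁·M₁·y₁ + a₂·M₂·y₂ = 7·11·11 + 9·15·3 = 1252
Reduce mod 165: x ≡ 97
Check: 97 mod 15 = 7 ✓, 97 mod 11 = 9 ✓

x ≡ 97 (mod 165)


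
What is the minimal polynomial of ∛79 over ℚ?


∛79 satisfies x³ - 79 = 0, irreducible over ℚ (no rational root; 79 is not a perfect cube)

Minimal polynomial: x³ - 79


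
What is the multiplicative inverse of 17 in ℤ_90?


Use the extended Euclidean algorithm to write 1 = 17·s + 90·t; then s mod 90 is the inverse.
Euclidean algorithm:
  17 = 0·90 + 17
  90 = 5·17 + 5
  17 = 3·5 + 2
  5 = 2·2 + 1
  2 = 2·1 + 0
gcd(17,90) = 1
Back-substitution gives: 17·(-37) + 90·(7) = 1
So 17⁻¹ ≡ -37 ≡ 53 (mod 90)
Check: 17 × 53 = 901 ≡ 1 (mod 90) ✓

17⁻¹ ≡ 53 (mod 90)


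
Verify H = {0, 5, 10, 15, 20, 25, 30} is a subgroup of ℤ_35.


Subgroup test for H = {0, 5, 10, 15, 20, 25, 30} in (ℤ_35, +):
(1) 0 ∈ H? Yes
(2) Closure: for all a,b ∈ H, (a+b) mod 35 ∈ H? Yes
(3) Inverses: for all a ∈ H, -a mod 35 ∈ H? Yes

Yes, H is a subgroup of ℤ_35


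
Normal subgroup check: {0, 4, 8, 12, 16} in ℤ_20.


H = {0, 4, 8, 12, 16} in ℤ_20
ℤ_20 is abelian; every subgroup of an abelian group is normal

Yes, normal subgroup


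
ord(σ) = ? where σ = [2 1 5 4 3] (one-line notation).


Cycle decomposition: (1 2) (3 5)
Cycle lengths: 2, 2
Order = lcm(2, 2) = 2

ord(σ) = 2


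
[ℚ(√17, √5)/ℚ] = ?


[ℚ(√17,√5):ℚ] = [ℚ(√17,√5):ℚ(√17)]·[ℚ(√17):ℚ] = 2·2 = 4

[ℚ(√17, √5)/ℚ] = 4


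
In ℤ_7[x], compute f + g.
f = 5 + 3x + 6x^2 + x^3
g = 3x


Add coefficients mod 7:
x^0: 5 + 0 = 5 (mod 7)
x^1: 3 + 3 = 6 (mod 7)
x^2: 6 + 0 = 6 (mod 7)
x^3: 1 + 0 = 1 (mod 7)
Result: 5 + 6x + 6x^2 + x^3

f + g = 5 + 6x + 6x^2 + x^3


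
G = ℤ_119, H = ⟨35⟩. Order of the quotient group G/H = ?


|⟨35⟩| = n / gcd(35, 119) = 119 / 7 = 17
H is normal (ℤ_119 is abelian).
|G/H| = |G| / |H| = 119 / 17 = 7

|G/H| = 7


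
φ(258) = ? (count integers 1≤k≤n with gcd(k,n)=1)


Factor n: 258 = 2 × 3 × 43
φ(n) = n · ∏(1 - 1/p) over distinct primes p | n
φ(258) = 258 · (1 - 1/2) · (1 - 1/3) · (1 - 1/43) = 84

φ(258) = 84


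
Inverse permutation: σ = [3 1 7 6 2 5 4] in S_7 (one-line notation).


To find σ⁻¹, swap domain and range:
σ(1) = 3 → σ⁻¹(3) = 1
σ(2) = 1 → σ⁻¹(1) = 2
σ(3) = 7 → σ⁻¹(7) = 3
σ(4) = 6 → σ⁻¹(6) = 4
σ(5) = 2 → σ⁻¹(2) = 5
σ(6) = 5 → σ⁻¹(5) = 6
σ(7) = 4 → σ⁻¹(4) = 7

σ⁻¹ = [2 5 1 7 6 4 3]


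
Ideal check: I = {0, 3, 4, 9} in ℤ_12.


Check ideal conditions for I = {0, 3, 4, 9} in ℤ_12:
(1) I is an additive subgroup? No
(2) For r ∈ ℤ_12 and a ∈ I: r·a ∈ I? No  [counterexample: r=2, a=3, r·a mod 12 = 6 ∉ I]

No, I is not an ideal of ℤ_12


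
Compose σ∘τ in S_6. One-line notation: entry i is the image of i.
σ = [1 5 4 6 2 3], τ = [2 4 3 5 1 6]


σ∘τ: apply τ first, then σ
1 →τ 2 →σ 5
2 →τ 4 →σ 6
3 →τ 3 →σ 4
4 →τ 5 →σ 2
5 →τ 1 →σ 1
6 →τ 6 →σ 3

σ∘τ = [5 6 4 2 1 3]


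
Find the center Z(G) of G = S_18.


Z(G) = {g ∈ G | gx = xg for all x ∈ G}
S_n is non-abelian for n ≥ 3; Z(S_18) is trivial

Z(S_18) = {e}


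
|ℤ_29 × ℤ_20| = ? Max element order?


|ℤ_29 × ℤ_20| = 29 × 20 = 580
Max element order = lcm(29,20) = 580
Cyclic? Yes (gcd=1)

|ℤ_29×ℤ_20| = 580, max element order = 580


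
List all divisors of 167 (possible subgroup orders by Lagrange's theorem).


Lagrange's theorem: |H| divides |G|
|G| = 167
Divisors of 167: 1, 167

Possible subgroup orders: {1, 167}


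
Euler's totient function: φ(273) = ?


Factor n: 273 = 3 × 7 × 13
φ(n) = n · ∏(1 - 1/p) over distinct primes p | n
φ(273) = 273 · (1 - 1/3) · (1 - 1/7) · (1 - 1/13) = 144

φ(273) = 144


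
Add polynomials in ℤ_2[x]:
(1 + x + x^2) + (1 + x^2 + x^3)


Add coefficients mod 2:
x^0: 1 + 1 = 0 (mod 2)
x^1: 1 + 0 = 1 (mod 2)
x^2: 1 + 1 = 0 (mod 2)
x^3: 0 + 1 = 1 (mod 2)
Result: x + x^3

f + g = x + x^3


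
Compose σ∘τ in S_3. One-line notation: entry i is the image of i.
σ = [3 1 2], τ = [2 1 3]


σ∘τ: apply τ first, then σ
1 →τ 2 →σ 1
2 →τ 1 →σ 3
3 →τ 3 →σ 2

σ∘τ = [1 3 2]


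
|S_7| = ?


|S_n| = n! (number of permutations of n symbols)
|S_7| = 7! = 5040

|S_7| = 5040


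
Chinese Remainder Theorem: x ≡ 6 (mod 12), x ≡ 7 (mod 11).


m₁ = 12, m₂ = 11, gcd = 1, so CRT applies. M = m₁·m₂ = 132
Let M₁ = M/m₁ = 11, M₂ = M/m₂ = 12
Find y₁ ≡ M₁⁻¹ (mod m₁): 11⁻¹ ≡ 11 (mod 12)
Find y₂ ≡ M₂⁻¹ (mod m₂): 12⁻¹ ≡ 1 (mod 11)
x = a₁·M₁·y₁ + a₂·M₂·y₂ = 6·11·11 + 7·12·1 = 810
Reduce mod 132: x ≡ 18
Check: 18 mod 12 = 6 ✓, 18 mod 11 = 7 ✓

x ≡ 18 (mod 132)


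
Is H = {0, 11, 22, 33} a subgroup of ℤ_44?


Subgroup test for H = {0, 11, 22, 33} in (ℤ_44, +):
(1) 0 ∈ H? Yes
(2) Closure: for all a,b ∈ H, (a+b) mod 44 ∈ H? Yes
(3) Inverses: for all a ∈ H, -a mod 44 ∈ H? Yes

Yes, H is a subgroup of ℤ_44


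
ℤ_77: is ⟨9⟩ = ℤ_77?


g generates ℤ_n iff gcd(g, n) = 1
gcd(9, 77) = 1
Since gcd = 1, 9 is a generator.

Yes, 9 generates ℤ_77


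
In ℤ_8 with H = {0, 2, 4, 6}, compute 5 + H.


5 + H = {5 + h (mod 8) : h ∈ H}
5+0=5, 5+2=7, 5+4=1, 5+6=3
5 + H = {1, 3, 5, 7} = 1 + H

5 + H = {1, 3, 5, 7}


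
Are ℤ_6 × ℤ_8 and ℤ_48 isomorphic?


Comparing ℤ_6 × ℤ_8 and ℤ_48:
gcd(6,8) = 2 ≠ 1. Max element order in ℤ_6×ℤ_8 is lcm(6,8) = 24 < 48, so it has no element of order 48

No, ℤ_6 × ℤ_8 ≇ ℤ_48


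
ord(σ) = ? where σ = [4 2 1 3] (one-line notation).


Cycle decomposition: (1 4 3)
Cycle lengths: 3
Order = lcm(3) = 3

ord(σ) = 3


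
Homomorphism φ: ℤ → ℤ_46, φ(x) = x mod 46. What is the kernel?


Kernel = preimage of identity
ker(φ) = {x ∈ ℤ : x ≡ 0 (mod 46)} = 46ℤ = {0, ±46, ±92, ...}

ker(φ) = 46ℤ


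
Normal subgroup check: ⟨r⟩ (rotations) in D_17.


H = ⟨r⟩ (rotations) in D_17
The rotation subgroup ⟨r⟩ has index 2 in D_17, so it is normal

Yes, normal subgroup


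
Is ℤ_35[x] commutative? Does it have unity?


ℤ_35 has zero divisors (5·7 ≡ 0), and these lift to constant zero divisors in ℤ_35[x]; so not an integral domain
Commutative: Yes
Integral domain: No
Has unity: Yes

ℤ_35[x]: Commutative=Yes, Unity=Yes


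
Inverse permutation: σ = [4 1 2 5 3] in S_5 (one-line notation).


To find σ⁻¹, swap domain and range:
σ(1) = 4 → σ⁻¹(4) = 1
σ(2) = 1 → σ⁻¹(1) = 2
σ(3) = 2 → σ⁻¹(2) = 3
σ(4) = 5 → σ⁻¹(5) = 4
σ(5) = 3 → σ⁻¹(3) = 5

σ⁻¹ = [2 3 5 1 4]


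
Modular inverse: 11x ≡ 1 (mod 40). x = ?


Use the extended Euclidean algorithm to write 1 = 11·s + 40·t; then s mod 40 is the inverse.
Euclidean algorithm:
  11 = 0·40 + 11
  40 = 3·11 + 7
  11 = 1·7 + 4
  7 = 1·4 + 3
  4 = 1·3 + 1
  3 = 3·1 + 0
gcd(11,40) = 1
Back-substitution gives: 11·(11) + 40·(-3) = 1
So 11⁻¹ ≡ 11 ≡ 11 (mod 40)
Check: 11 × 11 = 121 ≡ 1 (mod 40) ✓

11⁻¹ ≡ 11 (mod 40)


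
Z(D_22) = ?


Z(G) = {g ∈ G | gx = xg for all x ∈ G}
For even n, Z(D_n) = {e, r^(n/2)}: the 180° rotation r^11 commutes with every reflection and rotation

Z(D_22) = {e, r^11}


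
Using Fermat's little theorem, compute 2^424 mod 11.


Fermat's little theorem: if p is prime and gcd(a,p)=1, then a^(p-1) ≡ 1 (mod p)
p = 11 is prime, gcd(2,11) = 1
Reduce exponent: 424 mod 10 = 4
So 2^424 ≡ 2^4 (mod 11)
2^4 mod 11 = 5

2^424 ≡ 5 (mod 11)


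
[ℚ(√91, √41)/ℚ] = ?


[ℚ(√91,√41):ℚ] = [ℚ(√91,√41):ℚ(√91)]·[ℚ(√91):ℚ] = 2·2 = 4

[ℚ(√91, √41)/ℚ] = 4


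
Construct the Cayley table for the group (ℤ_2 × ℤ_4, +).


Elements: {(0,0), (0,1), (0,2), (0,3), (1,0), (1,1), (1,2), (1,3)}
Operation: componentwise addition mod (2, 4)
Entry (a, b) = ((a₁+b₁) mod 2, (a₂+b₂) mod 4)

Cayley table:
      | (0,0) | (0,1) | (0,2) | (0,3) | (1,0) | (1,1) | (1,2) | (1,3)
(0,0) | (0,0) | (0,1) | (0,2) | (0,3) | (1,0) | (1,1) | (1,2) | (1,3)
(0,1) | (0,1) | (0,2) | (0,3) | (0,0) | (1,1) | (1,2) | (1,3) | (1,0)
(0,2) | (0,2) | (0,3) | (0,0) | (0,1) | (1,2) | (1,3) | (1,0) | (1,1)
(0,3) | (0,3) | (0,0) | (0,1) | (0,2) | (1,3) | (1,0) | (1,1) | (1,2)
(1,0) | (1,0) | (1,1) | (1,2) | (1,3) | (0,0) | (0,1) | (0,2) | (0,3)
(1,1) | (1,1) | (1,2) | (1,3) | (1,0) | (0,1) | (0,2) | (0,3) | (0,0)
(1,2) | (1,2) | (1,3) | (1,0) | (1,1) | (0,2) | (0,3) | (0,0) | (0,1)
(1,3) | (1,3) | (1,0) | (1,1) | (1,2) | (0,3) | (0,0) | (0,1) | (0,2)


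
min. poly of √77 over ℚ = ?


√77 satisfies x² - 77 = 0, irreducible over ℚ since 77 is squarefree

Minimal polynomial: x² - 77


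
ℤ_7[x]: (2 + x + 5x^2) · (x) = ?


Expand and collect like terms; reduce coefficients mod 7:
x^0: 2·0 = 0 ≡ 0 (mod 7)
x^1: 2·1 + 1·0 = 2 ≡ 2 (mod 7)
x^2: 1·1 + 5·0 = 1 ≡ 1 (mod 7)
x^3: 5·1 = 5 ≡ 5 (mod 7)
Result: 2x + x^2 + 5x^3

f · g = 2x + x^2 + 5x^3


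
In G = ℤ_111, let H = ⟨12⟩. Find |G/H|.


|⟨12⟩| = n / gcd(12, 111) = 111 / 3 = 37
H is normal (ℤ_111 is abelian).
|G/H| = |G| / |H| = 111 / 37 = 3

|G/H| = 3


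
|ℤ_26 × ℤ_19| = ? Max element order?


|ℤ_26 × ℤ_19| = 26 × 19 = 494
Max element order = lcm(26,19) = 494
Cyclic? Yes (gcd=1)

|ℤ_26×ℤ_19| = 494, max element order = 494


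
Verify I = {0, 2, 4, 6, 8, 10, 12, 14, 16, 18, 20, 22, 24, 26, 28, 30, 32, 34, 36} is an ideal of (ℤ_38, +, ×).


Check ideal conditions for I = {0, 2, 4, 6, 8, 10, 12, 14, 16, 18, 20, 22, 24, 26, 28, 30, 32, 34, 36} in ℤ_38:
(1) I is an additive subgroup? Yes
(2) For r ∈ ℤ_38 and a ∈ I: r·a ∈ I? Yes

Yes, I is an ideal of ℤ_38


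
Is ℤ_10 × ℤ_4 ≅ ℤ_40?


Comparing ℤ_10 × ℤ_4 and ℤ_40:
gcd(10,4) = 2 ≠ 1. Max element order in ℤ_10×ℤ_4 is lcm(10,4) = 20 < 40, so it has no element of order 40

No, ℤ_10 × ℤ_4 ≇ ℤ_40


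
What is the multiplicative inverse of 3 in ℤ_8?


Use the extended Euclidean algorithm to write 1 = 3·s + 8·t; then s mod 8 is the inverse.
Euclidean algorithm:
  3 = 0·8 + 3
  8 = 2·3 + 2
  3 = 1·2 + 1
  2 = 2·1 + 0
gcd(3,8) = 1
Back-substitution gives: 3·(3) + 8·(-1) = 1
So 3⁻¹ ≡ 3 ≡ 3 (mod 8)
Check: 3 × 3 = 9 ≡ 1 (mod 8) ✓

3⁻¹ ≡ 3 (mod 8)


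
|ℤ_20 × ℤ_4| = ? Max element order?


|ℤ_20 × ℤ_4| = 20 × 4 = 80
Max element order = lcm(20,4) = 20
Cyclic? No (gcd=4)

|ℤ_20×ℤ_4| = 80, max element order = 20


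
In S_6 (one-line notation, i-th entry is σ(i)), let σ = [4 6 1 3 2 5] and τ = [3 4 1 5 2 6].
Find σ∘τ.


σ∘τ: apply τ first, then σ
1 →τ 3 →σ 1
2 →τ 4 →σ 3
3 →τ 1 →σ 4
4 →τ 5 →σ 2
5 →τ 2 →σ 6
6 →τ 6 →σ 5

σ∘τ = [1 3 4 2 6 5]


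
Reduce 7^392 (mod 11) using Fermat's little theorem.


Fermat's little theorem: if p is prime and gcd(a,p)=1, then a^(p-1) ≡ 1 (mod p)
p = 11 is prime, gcd(7,11) = 1
Reduce exponent: 392 mod 10 = 2
So 7^392 ≡ 7^2 (mod 11)
7^2 mod 11 = 5

7^392 ≡ 5 (mod 11)


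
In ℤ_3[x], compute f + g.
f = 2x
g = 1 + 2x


Add coefficients mod 3:
x^0: 0 + 1 = 1 (mod 3)
x^1: 2 + 2 = 1 (mod 3)
Result: 1 + x

f + g = 1 + x


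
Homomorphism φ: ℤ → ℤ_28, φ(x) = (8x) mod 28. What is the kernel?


Kernel = preimage of identity
ker(φ) = {x ∈ ℤ : 8x ≡ 0 (mod 28)}. gcd(8,28) = 4, so 8x ≡ 0 (mod 28) ⟺ x ≡ 0 (mod 28/4 = 7). Hence ker(φ) = 7ℤ

ker(φ) = 7ℤ


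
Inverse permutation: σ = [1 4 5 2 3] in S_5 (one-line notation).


To find σ⁻¹, swap domain and range:
σ(1) = 1 → σ⁻¹(1) = 1
σ(2) = 4 → σ⁻¹(4) = 2
σ(3) = 5 → σ⁻¹(5) = 3
σ(4) = 2 → σ⁻¹(2) = 4
σ(5) = 3 → σ⁻¹(3) = 5

σ⁻¹ = [1 4 5 2 3]


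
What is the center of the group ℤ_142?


Z(G) = {g ∈ G | gx = xg for all x ∈ G}
ℤ_142 is abelian, so Z(G) = G

Z(ℤ_142) = ℤ_142


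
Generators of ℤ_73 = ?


g generates ℤ_n iff gcd(g,n) = 1
Prime factors of 73: 73
Generators are g ∈ {1,...,72} not divisible by any of these primes.
Generators: {1, 2, 3, 4, 5, 6, 7, 8, 9, 10, 11, 12, 13, 14, 15, 16, 17, 18, 19, 20, 21, 22, 23, 24, 25, 26, 27, 28, 29, 30, 31, 32, 33, 34, 35, 36, 37, 38, 39, 40, 41, 42, 43, 44, 45, 46, 47, 48, 49, 50, 51, 52, 53, 54, 55, 56, 57, 58, 59, 60, 61, 62, 63, 64, 65, 66, 67, 68, 69, 70, 71, 72}
Number of generators = φ(73) = 72

Generators of ℤ_73 = {1, 2, 3, 4, 5, 6, 7, 8, 9, 10, 11, 12, 13, 14, 15, 16, 17, 18, 19, 20, 21, 22, 23, 24, 25, 26, 27, 28, 29, 30, 31, 32, 33, 34, 35, 36, 37, 38, 39, 40, 41, 42, 43, 44, 45, 46, 47, 48, 49, 50, 51, 52, 53, 54, 55, 56, 57, 58, 59, 60, 61, 62, 63, 64, 65, 66, 67, 68, 69, 70, 71, 72}


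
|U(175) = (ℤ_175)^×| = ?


U(n) is the group of units mod n; |U(n)| = φ(n)
|U(175)| = φ(175) = 120

|U(175) = (ℤ_175)^×| = 120


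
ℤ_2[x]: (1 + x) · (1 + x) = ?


Expand and collect like terms; reduce coefficients mod 2:
x^0: 1·1 = 1 ≡ 1 (mod 2)
x^1: 1·1 + 1·1 = 2 ≡ 0 (mod 2)
x^2: 1·1 = 1 ≡ 1 (mod 2)
Result: 1 + x^2

f · g = 1 + x^2


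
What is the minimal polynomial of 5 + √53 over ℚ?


Let α = 5 + √53. Then α - 5 = √53, so (α - 5)² = 53, giving α² - 10α - 28 = 0. Degree 2 and α ∉ ℚ, so this is the minimal polynomial.

Minimal polynomial: x² - 10x - 28


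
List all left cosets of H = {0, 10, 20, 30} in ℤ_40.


H = {0, 10, 20, 30}, |H| = 4
Number of cosets = |G|/|H| = 40/4 = 10
0 + H = {0, 10, 20, 30}
1 + H = {1, 11, 21, 31}
2 + H = {2, 12, 22, 32}
3 + H = {3, 13, 23, 33}
4 + H = {4, 14, 24, 34}
5 + H = {5, 15, 25, 35}
6 + H = {6, 16, 26, 36}
7 + H = {7, 17, 27, 37}
8 + H = {8, 18, 28, 38}
9 + H = {9, 19, 29, 39}

Cosets: 0+H={0,10,20,30}; 1+H={1,11,21,31}; 2+H={2,12,22,32}; 3+H={3,13,23,33}; 4+H={4,14,24,34}; 5+H={5,15,25,35}; 6+H={6,16,26,36}; 7+H={7,17,27,37}; 8+H={8,18,28,38}; 9+H={9,19,29,39}


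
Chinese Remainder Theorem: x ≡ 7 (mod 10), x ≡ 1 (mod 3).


m₁ = 10, m₂ = 3, gcd = 1, so CRT applies. M = m₁·m₂ = 30
Let M₁ = M/m₁ = 3, M₂ = M/m₂ = 10
Find y₁ ≡ M₁⁻¹ (mod m₁): 3⁻¹ ≡ 7 (mod 10)
Find y₂ ≡ M₂⁻¹ (mod m₂): 10⁻¹ ≡ 1 (mod 3)
x = a₁·M₁·y₁ + a₂·M₂·y₂ = 7·3·7 + 1·10·1 = 157
Reduce mod 30: x ≡ 7
Check: 7 mod 10 = 7 ✓, 7 mod 3 = 1 ✓

x ≡ 7 (mod 30)


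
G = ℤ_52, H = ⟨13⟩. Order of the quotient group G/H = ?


|⟨13⟩| = n / gcd(13, 52) = 52 / 13 = 4
H is normal (ℤ_52 is abelian).
|G/H| = |G| / |H| = 52 / 4 = 13

|G/H| = 13


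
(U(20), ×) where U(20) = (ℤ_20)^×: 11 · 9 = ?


Operation: multiplication mod 20
11 · 9 = (a × b) mod 20 with a = 11, b = 9

11 · 9 = 19


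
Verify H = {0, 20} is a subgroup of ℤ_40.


Subgroup test for H = {0, 20} in (ℤ_40, +):
(1) 0 ∈ H? Yes
(2) Closure: for all a,b ∈ H, (a+b) mod 40 ∈ H? Yes
(3) Inverses: for all a ∈ H, -a mod 40 ∈ H? Yes

Yes, H is a subgroup of ℤ_40


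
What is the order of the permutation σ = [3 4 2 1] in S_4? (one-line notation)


Cycle decomposition: (1 3 2 4)
Cycle lengths: 4
Order = lcm(4) = 4

ord(σ) = 4


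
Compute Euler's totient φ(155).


Factor n: 155 = 5 × 31
φ(n) = n · ∏(1 - 1/p) over distinct primes p | n
φ(155) = 155 · (1 - 1/5) · (1 - 1/31) = 120

φ(155) = 120


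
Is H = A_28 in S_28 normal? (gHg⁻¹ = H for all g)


H = A_28 in S_28
A_28 has index 2 in S_28, and every subgroup of index 2 is normal

Yes, normal subgroup


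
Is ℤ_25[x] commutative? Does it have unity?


ℤ_25 has zero divisors (5·5 ≡ 0), and these lift to constant zero divisors in ℤ_25[x]; so not an integral domain
Commutative: Yes
Integral domain: No
Has unity: Yes

ℤ_25[x]: Commutative=Yes, Unity=Yes


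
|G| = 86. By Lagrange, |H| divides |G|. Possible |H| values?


Lagrange's theorem: |H| divides |G|
|G| = 86
Divisors of 86: 1, 2, 43, 86

Possible subgroup orders: {1, 2, 43, 86}


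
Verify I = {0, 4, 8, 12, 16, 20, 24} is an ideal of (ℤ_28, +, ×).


Check ideal conditions for I = {0, 4, 8, 12, 16, 20, 24} in ℤ_28:
(1) I is an additive subgroup? Yes
(2) For r ∈ ℤ_28 and a ∈ I: r·a ∈ I? Yes

Yes, I is an ideal of ℤ_28


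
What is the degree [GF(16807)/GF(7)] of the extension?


GF(16807) = GF(7^5), so the extension degree is 5

[GF(16807)/GF(7)] = 5


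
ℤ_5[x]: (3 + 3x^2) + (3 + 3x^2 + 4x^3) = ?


Add coefficients mod 5:
x^0: 3 + 3 = 1 (mod 5)
x^1: 0 + 0 = 0 (mod 5)
x^2: 3 + 3 = 1 (mod 5)
x^3: 0 + 4 = 4 (mod 5)
Result: 1 + x^2 + 4x^3

f + g = 1 + x^2 + 4x^3


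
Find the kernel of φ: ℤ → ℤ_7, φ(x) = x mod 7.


Kernel = preimage of identity
ker(φ) = {x ∈ ℤ : x ≡ 0 (mod 7)} = 7ℤ = {0, ±7, ±14, ...}

ker(φ) = 7ℤ


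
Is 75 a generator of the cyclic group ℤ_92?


g generates ℤ_n iff gcd(g, n) = 1
gcd(75, 92) = 1
Since gcd = 1, 75 is a generator.

Yes, 75 generates ℤ_92


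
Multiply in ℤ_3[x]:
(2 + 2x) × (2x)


Expand and collect like terms; reduce coefficients mod 3:
x^0: 2·0 = 0 ≡ 0 (mod 3)
x^1: 2·2 + 2·0 = 4 ≡ 1 (mod 3)
x^2: 2·2 = 4 ≡ 1 (mod 3)
Result: x + x^2

f · g = x + x^2


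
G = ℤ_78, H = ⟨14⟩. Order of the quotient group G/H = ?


|⟨14⟩| = n / gcd(14, 78) = 78 / 2 = 39
H is normal (ℤ_78 is abelian).
|G/H| = |G| / |H| = 78 / 39 = 2

|G/H| = 2


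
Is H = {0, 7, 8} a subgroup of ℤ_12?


Subgroup test for H = {0, 7, 8} in (ℤ_12, +):
(1) 0 ∈ H? Yes
(2) Closure: for all a,b ∈ H, (a+b) mod 12 ∈ H? No  [counterexample: 7 + 7 = 2 ∉ H]
(3) Inverses: for all a ∈ H, -a mod 12 ∈ H? No

No, H is not a subgroup of ℤ_12


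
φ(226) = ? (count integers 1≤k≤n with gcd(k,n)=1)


Factor n: 226 = 2 × 113
φ(n) = n · ∏(1 - 1/p) over distinct primes p | n
φ(226) = 226 · (1 - 1/2) · (1 - 1/113) = 112

φ(226) = 112


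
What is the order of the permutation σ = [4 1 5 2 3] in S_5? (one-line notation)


Cycle decomposition: (1 4 2) (3 5)
Cycle lengths: 3, 2
Order = lcm(3, 2) = 6

ord(σ) = 6


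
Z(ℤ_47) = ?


Z(G) = {g ∈ G | gx = xg for all x ∈ G}
ℤ_47 is abelian, so Z(G) = G

Z(ℤ_47) = ℤ_47


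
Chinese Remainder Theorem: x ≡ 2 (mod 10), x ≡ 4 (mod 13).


m₁ = 10, m₂ = 13, gcd = 1, so CRT applies. M = m₁·m₂ = 130
Let M₁ = M/m₁ = 13, M₂ = M/m₂ = 10
Find y₁ ≡ M₁⁻¹ (mod m₁): 13⁻¹ ≡ 7 (mod 10)
Find y₂ ≡ M₂⁻¹ (mod m₂): 10⁻¹ ≡ 4 (mod 13)
x = a₁·M₁·y₁ + a₂·M₂·y₂ = 2·13·7 + 4·10·4 = 342
Reduce mod 130: x ≡ 82
Check: 82 mod 10 = 2 ✓, 82 mod 13 = 4 ✓

x ≡ 82 (mod 130)


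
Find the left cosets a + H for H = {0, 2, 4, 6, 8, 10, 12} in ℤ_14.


H = {0, 2, 4, 6, 8, 10, 12}, |H| = 7
Number of cosets = |G|/|H| = 14/7 = 2
0 + H = {0, 2, 4, 6, 8, 10, 12}
1 + H = {1, 3, 5, 7, 9, 11, 13}

Cosets: 0+H={0,2,4,6,8,10,12}; 1+H={1,3,5,7,9,11,13}


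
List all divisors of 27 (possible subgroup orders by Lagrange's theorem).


Lagrange's theorem: |H| divides |G|
|G| = 27
Divisors of 27: 1, 3, 9, 27

Possible subgroup orders: {1, 3, 9, 27}


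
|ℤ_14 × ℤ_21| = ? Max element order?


|ℤ_14 × ℤ_21| = 14 × 21 = 294
Max element order = lcm(14,21) = 42
Cyclic? No (gcd=7)

|ℤ_14×ℤ_21| = 294, max element order = 42


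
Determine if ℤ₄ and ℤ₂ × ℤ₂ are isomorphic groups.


Comparing ℤ₄ and ℤ₂ × ℤ₂:
ℤ₄ has an element of order 4; ℤ₂×ℤ₂ has exponent 2

No, ℤ₄ ≇ ℤ₂ × ℤ₂


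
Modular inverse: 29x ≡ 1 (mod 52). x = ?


Use the extended Euclidean algorithm to write 1 = 29·s + 52·t; then s mod 52 is the inverse.
Euclidean algorithm:
  29 = 0·52 + 29
  52 = 1·29 + 23
  29 = 1·23 + 6
  23 = 3·6 + 5
  6 = 1·5 + 1
  5 = 5·1 + 0
gcd(29,52) = 1
Back-substitution gives: 29·(9) + 52·(-5) = 1
So 29⁻¹ ≡ 9 ≡ 9 (mod 52)
Check: 29 × 9 = 261 ≡ 1 (mod 52) ✓

29⁻¹ ≡ 9 (mod 52)


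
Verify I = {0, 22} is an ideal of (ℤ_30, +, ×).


Check ideal conditions for I = {0, 22} in ℤ_30:
(1) I is an additive subgroup? No
(2) For r ∈ ℤ_30 and a ∈ I: r·a ∈ I? No  [counterexample: r=2, a=22, r·a mod 30 = 14 ∉ I]

No, I is not an ideal of ℤ_30


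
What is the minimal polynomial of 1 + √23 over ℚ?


Let α = 1 + √23. Then α - 1 = √23, so (α - 1)² = 23, giving α² - 2α - 22 = 0. Degree 2 and α ∉ ℚ, so this is the minimal polynomial.

Minimal polynomial: x² - 2x - 22


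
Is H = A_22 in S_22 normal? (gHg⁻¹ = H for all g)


H = A_22 in S_22
A_22 has index 2 in S_22, and every subgroup of index 2 is normal

Yes, normal subgroup


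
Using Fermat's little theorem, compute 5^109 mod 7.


Fermat's little theorem: if p is prime and gcd(a,p)=1, then a^(p-1) ≡ 1 (mod p)
p = 7 is prime, gcd(5,7) = 1
Reduce exponent: 109 mod 6 = 1
So 5^109 ≡ 5^1 (mod 7)
5^1 mod 7 = 5

5^109 ≡ 5 (mod 7)


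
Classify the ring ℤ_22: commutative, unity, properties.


ℤ_22 is a commutative ring with unity 1; 22 = 2×11 is composite, so 2·11 ≡ 0 gives zero divisors (not an integral domain)
Commutative: Yes
Integral domain: No
Has unity: Yes

ℤ_22: Commutative=Yes, Unity=Yes


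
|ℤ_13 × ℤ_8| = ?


|A × B| = |A| · |B|
|ℤ_13 × ℤ_8| = 13 × 8 = 104

|ℤ_13 × ℤ_8| = 104


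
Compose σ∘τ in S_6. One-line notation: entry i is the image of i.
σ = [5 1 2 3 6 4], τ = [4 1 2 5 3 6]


σ∘τ: apply τ first, then σ
1 →τ 4 →σ 3
2 →τ 1 →σ 5
3 →τ 2 →σ 1
4 →τ 5 →σ 6
5 →τ 3 →σ 2
6 →τ 6 →σ 4

σ∘τ = [3 5 1 6 2 4]


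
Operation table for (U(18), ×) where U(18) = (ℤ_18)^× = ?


Elements: {1, 5, 7, 11, 13, 17}
Operation: multiplication mod 18
Entry (a, b) = (a × b) mod 18

Cayley table:
   |  1 |  5 |  7 | 11 | 13 | 17
 1 |  1 |  5 |  7 | 11 | 13 | 17
 5 |  5 |  7 | 17 |  1 | 11 | 13
 7 |  7 | 17 | 13 |  5 |  1 | 11
11 | 11 |  1 |  5 | 13 | 17 |  7
13 | 13 | 11 |  1 | 17 |  7 |  5
17 | 17 | 13 | 11 |  7 |  5 |  1


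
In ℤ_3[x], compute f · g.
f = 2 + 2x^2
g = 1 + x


Expand and collect like terms; reduce coefficients mod 3:
x^0: 2·1 = 2 ≡ 2 (mod 3)
x^1: 2·1 + 0·1 = 2 ≡ 2 (mod 3)
x^2: 0·1 + 2·1 = 2 ≡ 2 (mod 3)
x^3: 2·1 = 2 ≡ 2 (mod 3)
Result: 2 + 2x + 2x^2 + 2x^3

f · g = 2 + 2x + 2x^2 + 2x^3


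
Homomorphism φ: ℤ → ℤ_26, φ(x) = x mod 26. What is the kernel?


Kernel = preimage of identity
ker(φ) = {x ∈ ℤ : x ≡ 0 (mod 26)} = 26ℤ = {0, ±26, ±52, ...}

ker(φ) = 26ℤ


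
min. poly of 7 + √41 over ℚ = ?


Let α = 7 + √41. Then α - 7 = √41, so (α - 7)² = 41, giving α² - 14α + 8 = 0. Degree 2 and α ∉ ℚ, so this is the minimal polynomial.

Minimal polynomial: x² - 14x + 8


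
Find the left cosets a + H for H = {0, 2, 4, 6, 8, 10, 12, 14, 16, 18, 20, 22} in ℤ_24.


H = {0, 2, 4, 6, 8, 10, 12, 14, 16, 18, 20, 22}, |H| = 12
Number of cosets = |G|/|H| = 24/12 = 2
0 + H = {0, 2, 4, 6, 8, 10, 12, 14, 16, 18, 20, 22}
1 + H = {1, 3, 5, 7, 9, 11, 13, 15, 17, 19, 21, 23}

Cosets: 0+H={0,2,4,6,8,10,12,14,16,18,20,22}; 1+H={1,3,5,7,9,11,13,15,17,19,21,23}


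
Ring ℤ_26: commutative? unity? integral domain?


ℤ_26 is a commutative ring with unity 1; 26 = 2×13 is composite, so 2·13 ≡ 0 gives zero divisors (not an integral domain)
Commutative: Yes
Integral domain: No
Has unity: Yes

ℤ_26: Commutative=Yes, Unity=Yes


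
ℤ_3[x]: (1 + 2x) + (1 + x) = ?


Add coefficients mod 3:
x^0: 1 + 1 = 2 (mod 3)
x^1: 2 + 1 = 0 (mod 3)
Result: 2

f + g = 2


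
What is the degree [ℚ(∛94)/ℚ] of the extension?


∛94 has minimal polynomial x³ - 94 (irreducible over ℚ since 94 is not a perfect cube)

[ℚ(∛94)/ℚ] = 3


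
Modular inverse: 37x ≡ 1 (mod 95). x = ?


Use the extended Euclidean algorithm to write 1 = 37·s + 95·t; then s mod 95 is the inverse.
Euclidean algorithm:
  37 = 0·95 + 37
  95 = 2·37 + 21
  37 = 1·21 + 16
  21 = 1·16 + 5
  16 = 3·5 + 1
  5 = 5·1 + 0
gcd(37,95) = 1
Back-substitution gives: 37·(18) + 95·(-7) = 1
So 37⁻¹ ≡ 18 ≡ 18 (mod 95)
Check: 37 × 18 = 666 ≡ 1 (mod 95) ✓

37⁻¹ ≡ 18 (mod 95)


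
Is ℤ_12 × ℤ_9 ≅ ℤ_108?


Comparing ℤ_12 × ℤ_9 and ℤ_108:
gcd(12,9) = 3 ≠ 1. Max element order in ℤ_12×ℤ_9 is lcm(12,9) = 36 < 108, so it has no element of order 108

No, ℤ_12 × ℤ_9 ≇ ℤ_108


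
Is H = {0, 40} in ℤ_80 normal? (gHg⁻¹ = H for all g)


H = {0, 40} in ℤ_80
ℤ_80 is abelian; every subgroup of an abelian group is normal

Yes, normal subgroup


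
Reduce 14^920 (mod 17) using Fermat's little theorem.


Fermat's little theorem: if p is prime and gcd(a,p)=1, then a^(p-1) ≡ 1 (mod p)
p = 17 is prime, gcd(14,17) = 1
Reduce exponent: 920 mod 16 = 8
So 14^920 ≡ 14^8 (mod 17)
14^8 mod 17 = 16

14^920 ≡ 16 (mod 17)


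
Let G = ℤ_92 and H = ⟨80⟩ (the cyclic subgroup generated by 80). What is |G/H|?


|⟨80⟩| = n / gcd(80, 92) = 92 / 4 = 23
H is normal (ℤ_92 is abelian).
|G/H| = |G| / |H| = 92 / 23 = 4

|G/H| = 4


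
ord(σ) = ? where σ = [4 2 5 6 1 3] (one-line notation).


Cycle decomposition: (1 4 6 3 5)
Cycle lengths: 5
Order = lcm(5) = 5

ord(σ) = 5


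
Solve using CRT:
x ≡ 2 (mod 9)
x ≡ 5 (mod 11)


m₁ = 9, m₂ = 11, gcd = 1, so CRT applies. M = m₁·m₂ = 99
Let M₁ = M/m₁ = 11, M₂ = M/m₂ = 9
Find y₁ ≡ M₁⁻¹ (mod m₁): 11⁻¹ ≡ 5 (mod 9)
Find y₂ ≡ M₂⁻¹ (mod m₂): 9⁻¹ ≡ 5 (mod 11)
x = a₁·M₁·y₁ + a₂·M₂·y₂ = 2·11·5 + 5·9·5 = 335
Reduce mod 99: x ≡ 38
Check: 38 mod 9 = 2 ✓, 38 mod 11 = 5 ✓

x ≡ 38 (mod 99)
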